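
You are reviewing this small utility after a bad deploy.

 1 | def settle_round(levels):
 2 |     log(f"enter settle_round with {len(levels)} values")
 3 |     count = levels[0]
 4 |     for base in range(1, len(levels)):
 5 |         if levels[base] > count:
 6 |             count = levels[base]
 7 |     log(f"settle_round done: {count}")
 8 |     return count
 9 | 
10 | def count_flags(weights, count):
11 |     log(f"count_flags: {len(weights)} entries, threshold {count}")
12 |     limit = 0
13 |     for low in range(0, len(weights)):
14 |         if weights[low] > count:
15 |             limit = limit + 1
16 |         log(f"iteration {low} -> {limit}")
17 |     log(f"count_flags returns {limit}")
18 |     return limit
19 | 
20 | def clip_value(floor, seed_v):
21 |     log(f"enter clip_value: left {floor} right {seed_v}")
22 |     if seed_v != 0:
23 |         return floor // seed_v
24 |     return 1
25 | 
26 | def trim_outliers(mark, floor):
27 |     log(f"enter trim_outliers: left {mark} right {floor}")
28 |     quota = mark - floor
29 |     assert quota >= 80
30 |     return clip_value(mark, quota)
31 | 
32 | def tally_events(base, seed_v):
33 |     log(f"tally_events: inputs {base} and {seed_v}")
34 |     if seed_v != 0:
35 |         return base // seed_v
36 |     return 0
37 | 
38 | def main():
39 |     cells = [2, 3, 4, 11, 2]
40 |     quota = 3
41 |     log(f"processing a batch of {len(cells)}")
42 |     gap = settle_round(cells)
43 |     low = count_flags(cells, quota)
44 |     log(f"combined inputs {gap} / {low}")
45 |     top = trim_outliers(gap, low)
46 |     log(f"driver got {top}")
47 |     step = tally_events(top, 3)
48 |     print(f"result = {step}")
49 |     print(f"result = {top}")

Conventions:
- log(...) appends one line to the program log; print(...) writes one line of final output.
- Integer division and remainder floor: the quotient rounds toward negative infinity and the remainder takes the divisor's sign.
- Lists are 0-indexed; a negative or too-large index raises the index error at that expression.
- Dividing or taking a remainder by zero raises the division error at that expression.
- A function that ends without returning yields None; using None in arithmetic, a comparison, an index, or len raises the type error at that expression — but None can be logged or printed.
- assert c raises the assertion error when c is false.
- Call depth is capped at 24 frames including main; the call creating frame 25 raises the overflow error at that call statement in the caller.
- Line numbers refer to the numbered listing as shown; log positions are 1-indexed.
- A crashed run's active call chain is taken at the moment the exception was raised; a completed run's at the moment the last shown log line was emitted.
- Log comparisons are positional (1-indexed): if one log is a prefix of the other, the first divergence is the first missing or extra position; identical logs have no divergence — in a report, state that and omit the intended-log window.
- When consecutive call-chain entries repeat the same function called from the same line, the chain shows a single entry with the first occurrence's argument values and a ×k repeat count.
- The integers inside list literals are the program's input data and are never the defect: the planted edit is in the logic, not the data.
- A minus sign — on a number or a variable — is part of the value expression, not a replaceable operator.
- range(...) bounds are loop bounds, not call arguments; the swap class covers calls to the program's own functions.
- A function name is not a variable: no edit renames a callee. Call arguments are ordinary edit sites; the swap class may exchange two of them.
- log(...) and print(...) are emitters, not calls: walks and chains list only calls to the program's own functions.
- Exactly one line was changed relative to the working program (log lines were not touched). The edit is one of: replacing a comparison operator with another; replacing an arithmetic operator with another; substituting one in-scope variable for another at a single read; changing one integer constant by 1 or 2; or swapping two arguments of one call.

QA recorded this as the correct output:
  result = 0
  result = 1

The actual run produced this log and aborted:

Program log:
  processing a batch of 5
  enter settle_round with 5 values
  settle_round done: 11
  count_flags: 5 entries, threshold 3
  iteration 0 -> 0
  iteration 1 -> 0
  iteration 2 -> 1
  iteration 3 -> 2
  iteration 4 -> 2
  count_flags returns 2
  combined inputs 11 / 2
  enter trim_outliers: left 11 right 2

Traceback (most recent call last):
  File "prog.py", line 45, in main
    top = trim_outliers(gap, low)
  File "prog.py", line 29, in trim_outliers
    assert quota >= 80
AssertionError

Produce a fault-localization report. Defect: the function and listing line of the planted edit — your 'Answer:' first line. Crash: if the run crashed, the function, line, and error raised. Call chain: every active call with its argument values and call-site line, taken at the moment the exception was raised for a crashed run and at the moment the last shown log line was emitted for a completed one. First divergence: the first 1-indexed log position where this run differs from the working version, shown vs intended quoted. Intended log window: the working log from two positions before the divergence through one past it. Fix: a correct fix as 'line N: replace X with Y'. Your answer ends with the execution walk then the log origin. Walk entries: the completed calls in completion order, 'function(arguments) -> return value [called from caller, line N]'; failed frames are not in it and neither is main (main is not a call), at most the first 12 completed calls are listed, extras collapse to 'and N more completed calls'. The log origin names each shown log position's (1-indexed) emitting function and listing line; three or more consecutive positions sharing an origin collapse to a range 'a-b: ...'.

Answer: the defect is in trim_outliers at line 29.
Key observation: Only 12 log lines were emitted before the run died; the intended continuation was 'enter clip_value: left 11 right 9'.
Crash: trim_outliers, line 29, AssertionError.
Call chain: main -> trim_outliers(11, 2) (called at line 45).
First divergence: position 13 — after 12 matching lines the faulty run goes silent; intended next line 'enter clip_value: left 11 right 9'.
Intended log window:
  11: combined inputs 11 / 2
  12: enter trim_outliers: left 11 right 2
  13: enter clip_value: left 11 right 9
  14: driver got 1
Execution walk:
  settle_round([2, 3, 4, 11, 2]) -> 11  [called from main, line 42]
  count_flags([2, 3, 4, 11, 2], 3) -> 2  [called from main, line 43]
Log origins:
  1 — main, line 41
  2 — settle_round, line 2
  3 — settle_round, line 7
  4 — count_flags, line 11
  5-9 — count_flags, line 16
  10 — count_flags, line 17
  11 — main, line 44
  12 — trim_outliers, line 27
A correct fix: line 29: replace `>=` with `<=`.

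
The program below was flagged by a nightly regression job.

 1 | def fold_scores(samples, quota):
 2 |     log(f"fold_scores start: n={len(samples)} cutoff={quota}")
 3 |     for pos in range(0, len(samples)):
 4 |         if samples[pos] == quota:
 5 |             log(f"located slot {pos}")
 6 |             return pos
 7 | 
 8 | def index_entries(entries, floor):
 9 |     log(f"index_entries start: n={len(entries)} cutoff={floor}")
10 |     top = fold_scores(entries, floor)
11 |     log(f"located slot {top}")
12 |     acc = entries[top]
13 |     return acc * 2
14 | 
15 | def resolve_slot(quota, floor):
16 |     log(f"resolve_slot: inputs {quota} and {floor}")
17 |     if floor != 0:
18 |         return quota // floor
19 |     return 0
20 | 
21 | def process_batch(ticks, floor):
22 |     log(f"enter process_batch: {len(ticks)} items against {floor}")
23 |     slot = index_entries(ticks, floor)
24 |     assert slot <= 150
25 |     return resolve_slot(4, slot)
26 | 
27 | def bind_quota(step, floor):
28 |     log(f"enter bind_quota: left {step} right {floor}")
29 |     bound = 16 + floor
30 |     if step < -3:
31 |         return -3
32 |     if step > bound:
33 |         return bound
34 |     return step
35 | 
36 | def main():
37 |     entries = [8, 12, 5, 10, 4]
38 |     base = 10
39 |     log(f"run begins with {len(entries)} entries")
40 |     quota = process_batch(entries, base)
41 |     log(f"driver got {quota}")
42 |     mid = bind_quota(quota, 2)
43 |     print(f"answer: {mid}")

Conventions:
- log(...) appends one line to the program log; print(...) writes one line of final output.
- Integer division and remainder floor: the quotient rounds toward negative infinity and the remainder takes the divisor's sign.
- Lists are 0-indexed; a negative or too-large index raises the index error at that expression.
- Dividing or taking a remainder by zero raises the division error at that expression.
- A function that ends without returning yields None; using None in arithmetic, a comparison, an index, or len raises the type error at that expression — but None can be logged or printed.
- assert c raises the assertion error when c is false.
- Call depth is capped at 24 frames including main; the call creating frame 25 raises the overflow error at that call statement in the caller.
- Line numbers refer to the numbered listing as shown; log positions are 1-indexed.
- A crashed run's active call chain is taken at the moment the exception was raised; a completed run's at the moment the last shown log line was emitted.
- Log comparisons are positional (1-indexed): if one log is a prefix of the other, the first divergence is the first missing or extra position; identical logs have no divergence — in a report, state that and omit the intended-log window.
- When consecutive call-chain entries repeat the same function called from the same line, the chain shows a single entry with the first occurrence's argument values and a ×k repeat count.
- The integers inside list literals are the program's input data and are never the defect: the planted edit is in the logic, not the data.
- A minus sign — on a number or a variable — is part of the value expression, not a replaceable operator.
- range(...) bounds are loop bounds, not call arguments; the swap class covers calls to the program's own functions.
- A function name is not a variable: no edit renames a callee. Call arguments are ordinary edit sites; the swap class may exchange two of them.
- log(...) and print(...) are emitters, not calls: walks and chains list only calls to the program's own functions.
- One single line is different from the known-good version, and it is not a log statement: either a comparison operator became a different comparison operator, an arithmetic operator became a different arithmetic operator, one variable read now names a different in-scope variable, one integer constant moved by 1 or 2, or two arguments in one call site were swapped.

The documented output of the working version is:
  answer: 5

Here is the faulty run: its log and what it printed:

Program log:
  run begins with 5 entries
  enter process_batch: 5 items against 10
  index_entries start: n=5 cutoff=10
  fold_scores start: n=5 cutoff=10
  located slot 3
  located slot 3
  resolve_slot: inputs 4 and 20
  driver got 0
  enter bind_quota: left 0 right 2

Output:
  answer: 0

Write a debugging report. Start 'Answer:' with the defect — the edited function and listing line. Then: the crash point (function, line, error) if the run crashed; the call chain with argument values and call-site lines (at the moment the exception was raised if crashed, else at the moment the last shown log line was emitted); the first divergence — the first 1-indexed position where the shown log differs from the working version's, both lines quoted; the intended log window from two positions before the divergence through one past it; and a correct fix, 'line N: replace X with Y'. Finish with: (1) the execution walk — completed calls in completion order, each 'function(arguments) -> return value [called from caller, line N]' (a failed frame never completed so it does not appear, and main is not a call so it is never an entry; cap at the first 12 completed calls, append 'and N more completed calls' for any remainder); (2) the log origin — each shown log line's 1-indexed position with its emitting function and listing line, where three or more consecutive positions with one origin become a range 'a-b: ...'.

Answer: the defect is in process_batch at line 25.
The tell: The earliest visible damage is log position 7 — 'resolve_slot: inputs 4 and 20' rather than the intended 'resolve_slot: inputs 20 and 4'.
Call chain: main -> bind_quota(0, 2) (called at line 42).
First divergence: position 7 — shown 'resolve_slot: inputs 4 and 20', intended 'resolve_slot: inputs 20 and 4'.
Intended log window:
  5: located slot 3
  6: located slot 3
  7: resolve_slot: inputs 20 and 4
  8: driver got 5
Execution walk:
  fold_scores([8, 12, 5, 10, 4], 10) -> 3  [called from index_entries, line 10]
  index_entries([8, 12, 5, 10, 4], 10) -> 20  [called from process_batch, line 23]
  resolve_slot(4, 20) -> 0  [called from process_batch, line 25]
  process_batch([8, 12, 5, 10, 4], 10) -> 0  [called from main, line 40]
  bind_quota(0, 2) -> 0  [called from main, line 42]
Log line origins:
  1 — main, line 39
  2 — process_batch, line 22
  3 — index_entries, line 9
  4 — fold_scores, line 2
  5 — fold_scores, line 5
  6 — index_entries, line 11
  7 — resolve_slot, line 16
  8 — main, line 41
  9 — bind_quota, line 28
A correct fix: line 25: replace `resolve_slot(4, slot)` with `resolve_slot(slot, 4)`.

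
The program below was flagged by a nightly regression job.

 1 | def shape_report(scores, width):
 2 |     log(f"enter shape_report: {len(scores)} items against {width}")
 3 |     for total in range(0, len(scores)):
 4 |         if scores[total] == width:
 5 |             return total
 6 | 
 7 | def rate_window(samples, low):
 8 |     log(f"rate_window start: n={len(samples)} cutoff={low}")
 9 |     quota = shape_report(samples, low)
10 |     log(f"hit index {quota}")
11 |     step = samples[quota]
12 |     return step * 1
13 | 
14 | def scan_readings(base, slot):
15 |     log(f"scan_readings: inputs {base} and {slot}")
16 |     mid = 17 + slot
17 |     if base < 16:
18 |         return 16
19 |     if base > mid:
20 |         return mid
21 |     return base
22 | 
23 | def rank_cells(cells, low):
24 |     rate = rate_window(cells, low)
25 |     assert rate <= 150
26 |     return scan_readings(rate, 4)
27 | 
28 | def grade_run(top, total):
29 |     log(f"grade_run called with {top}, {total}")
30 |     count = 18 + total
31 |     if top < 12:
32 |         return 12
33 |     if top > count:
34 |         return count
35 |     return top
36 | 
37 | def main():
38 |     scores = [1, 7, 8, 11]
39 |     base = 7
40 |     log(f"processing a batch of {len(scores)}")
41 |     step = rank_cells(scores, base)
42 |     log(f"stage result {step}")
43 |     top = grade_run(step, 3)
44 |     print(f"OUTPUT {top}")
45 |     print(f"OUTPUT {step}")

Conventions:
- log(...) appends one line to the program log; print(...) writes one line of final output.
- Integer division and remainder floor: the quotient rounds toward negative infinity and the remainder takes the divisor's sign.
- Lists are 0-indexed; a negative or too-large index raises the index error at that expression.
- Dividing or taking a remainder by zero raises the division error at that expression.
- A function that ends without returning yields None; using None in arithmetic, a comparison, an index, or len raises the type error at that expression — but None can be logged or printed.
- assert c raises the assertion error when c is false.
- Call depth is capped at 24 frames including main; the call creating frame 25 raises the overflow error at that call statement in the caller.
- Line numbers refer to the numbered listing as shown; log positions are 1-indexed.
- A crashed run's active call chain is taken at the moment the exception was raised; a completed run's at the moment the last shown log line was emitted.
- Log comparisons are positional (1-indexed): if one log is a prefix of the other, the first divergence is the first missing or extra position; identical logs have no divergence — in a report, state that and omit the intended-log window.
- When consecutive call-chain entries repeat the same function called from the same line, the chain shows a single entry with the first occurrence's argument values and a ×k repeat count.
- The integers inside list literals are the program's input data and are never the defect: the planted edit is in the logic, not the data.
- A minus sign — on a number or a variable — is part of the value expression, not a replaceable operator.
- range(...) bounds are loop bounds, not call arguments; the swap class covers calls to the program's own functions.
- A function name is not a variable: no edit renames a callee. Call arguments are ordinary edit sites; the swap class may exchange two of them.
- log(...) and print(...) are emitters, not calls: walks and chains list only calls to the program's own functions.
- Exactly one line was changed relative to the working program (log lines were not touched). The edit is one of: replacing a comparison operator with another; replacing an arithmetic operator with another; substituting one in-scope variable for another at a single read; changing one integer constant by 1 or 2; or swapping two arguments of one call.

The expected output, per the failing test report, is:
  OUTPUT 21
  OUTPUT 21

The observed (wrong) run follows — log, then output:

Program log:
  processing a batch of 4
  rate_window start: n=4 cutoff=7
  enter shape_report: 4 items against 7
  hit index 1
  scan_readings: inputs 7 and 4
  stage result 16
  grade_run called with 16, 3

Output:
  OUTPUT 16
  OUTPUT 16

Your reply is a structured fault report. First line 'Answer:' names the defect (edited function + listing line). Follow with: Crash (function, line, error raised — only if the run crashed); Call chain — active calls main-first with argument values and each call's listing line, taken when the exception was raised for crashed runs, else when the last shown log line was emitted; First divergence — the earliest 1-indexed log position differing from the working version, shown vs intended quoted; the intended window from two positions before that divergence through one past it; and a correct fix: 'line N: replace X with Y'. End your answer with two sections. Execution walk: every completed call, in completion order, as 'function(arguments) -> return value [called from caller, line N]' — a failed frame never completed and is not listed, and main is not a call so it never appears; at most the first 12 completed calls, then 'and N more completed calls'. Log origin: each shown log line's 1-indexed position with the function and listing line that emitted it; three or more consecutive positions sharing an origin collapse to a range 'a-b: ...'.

Answer: the defect is in rate_window at line 12.
Core observation: Position 5 is the first bad log line: 'scan_readings: inputs 7 and 4' should read 'scan_readings: inputs 21 and 4'.
Call chain: main -> grade_run(16, 3) (called at line 43).
First divergence: position 5; shown 'scan_readings: inputs 7 and 4' vs intended 'scan_readings: inputs 21 and 4'.
Intended log window:
  3: enter shape_report: 4 items against 7
  4: hit index 1
  5: scan_readings: inputs 21 and 4
  6: stage result 21
Execution walk:
  shape_report([1, 7, 8, 11], 7) -> 1  [called from rate_window, line 9]
  rate_window([1, 7, 8, 11], 7) -> 7  [called from rank_cells, line 24]
  scan_readings(7, 4) -> 16  [called from rank_cells, line 26]
  rank_cells([1, 7, 8, 11], 7) -> 16  [called from main, line 41]
  grade_run(16, 3) -> 16  [called from main, line 43]
Origin of each log line:
  1: emitted by main (line 40)
  2: emitted by rate_window (line 8)
  3: emitted by shape_report (line 2)
  4: emitted by rate_window (line 10)
  5: emitted by scan_readings (line 15)
  6: emitted by main (line 42)
  7: emitted by grade_run (line 29)
A correct fix: line 12: replace `1` with `3`.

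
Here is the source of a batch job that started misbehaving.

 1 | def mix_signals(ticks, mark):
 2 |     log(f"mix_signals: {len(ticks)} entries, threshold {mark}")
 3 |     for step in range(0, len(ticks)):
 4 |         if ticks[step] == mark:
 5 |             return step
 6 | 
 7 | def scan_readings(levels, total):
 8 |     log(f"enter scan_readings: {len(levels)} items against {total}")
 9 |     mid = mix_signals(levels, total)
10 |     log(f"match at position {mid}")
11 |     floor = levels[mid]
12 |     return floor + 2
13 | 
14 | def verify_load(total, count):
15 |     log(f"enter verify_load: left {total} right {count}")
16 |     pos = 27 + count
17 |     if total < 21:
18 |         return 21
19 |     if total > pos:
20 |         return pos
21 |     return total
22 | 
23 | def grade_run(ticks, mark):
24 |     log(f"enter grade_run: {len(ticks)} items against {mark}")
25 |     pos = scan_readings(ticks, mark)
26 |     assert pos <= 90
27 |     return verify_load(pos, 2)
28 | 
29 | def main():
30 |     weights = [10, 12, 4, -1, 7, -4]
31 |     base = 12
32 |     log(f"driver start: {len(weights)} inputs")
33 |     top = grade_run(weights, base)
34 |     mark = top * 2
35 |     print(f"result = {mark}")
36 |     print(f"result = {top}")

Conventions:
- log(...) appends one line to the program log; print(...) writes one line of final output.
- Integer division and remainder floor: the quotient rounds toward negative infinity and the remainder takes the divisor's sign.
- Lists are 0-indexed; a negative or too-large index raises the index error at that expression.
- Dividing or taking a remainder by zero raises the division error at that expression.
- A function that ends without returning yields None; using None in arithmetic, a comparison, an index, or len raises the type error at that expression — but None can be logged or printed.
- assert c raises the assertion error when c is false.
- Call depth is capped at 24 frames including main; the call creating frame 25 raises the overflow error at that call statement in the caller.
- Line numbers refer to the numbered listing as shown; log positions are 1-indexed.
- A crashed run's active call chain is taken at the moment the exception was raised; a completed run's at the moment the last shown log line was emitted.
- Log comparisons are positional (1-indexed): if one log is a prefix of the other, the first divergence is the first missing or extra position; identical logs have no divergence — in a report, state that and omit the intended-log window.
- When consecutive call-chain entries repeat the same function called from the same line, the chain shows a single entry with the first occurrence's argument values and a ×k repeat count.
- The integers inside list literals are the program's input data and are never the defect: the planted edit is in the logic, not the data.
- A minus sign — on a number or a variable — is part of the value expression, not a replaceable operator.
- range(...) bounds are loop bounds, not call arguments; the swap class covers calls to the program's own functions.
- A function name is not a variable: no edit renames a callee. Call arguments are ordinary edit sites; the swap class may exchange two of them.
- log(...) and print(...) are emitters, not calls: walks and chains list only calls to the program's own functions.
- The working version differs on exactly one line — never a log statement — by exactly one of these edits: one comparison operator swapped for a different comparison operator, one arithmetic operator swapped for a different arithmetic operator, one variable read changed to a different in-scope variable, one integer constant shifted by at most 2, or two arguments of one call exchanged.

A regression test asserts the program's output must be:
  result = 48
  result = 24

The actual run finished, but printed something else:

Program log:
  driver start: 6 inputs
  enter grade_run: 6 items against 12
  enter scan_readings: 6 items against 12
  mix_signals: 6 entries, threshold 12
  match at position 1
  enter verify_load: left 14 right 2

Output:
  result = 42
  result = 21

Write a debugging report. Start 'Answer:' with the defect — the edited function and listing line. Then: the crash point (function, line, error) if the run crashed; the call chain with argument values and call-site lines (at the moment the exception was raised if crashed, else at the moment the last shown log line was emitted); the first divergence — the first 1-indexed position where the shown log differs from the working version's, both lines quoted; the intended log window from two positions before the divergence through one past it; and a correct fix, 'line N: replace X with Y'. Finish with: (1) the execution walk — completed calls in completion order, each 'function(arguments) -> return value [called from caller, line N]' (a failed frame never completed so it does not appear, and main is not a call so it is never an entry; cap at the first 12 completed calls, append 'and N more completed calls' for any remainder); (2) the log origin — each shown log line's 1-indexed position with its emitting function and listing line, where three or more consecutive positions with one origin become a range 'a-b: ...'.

Answer: the defect is in scan_readings at line 12.
Core observation: At log position 6 the runs split — shown 'enter verify_load: left 14 right 2', but the working version logs 'enter verify_load: left 24 right 2'.
Call chain: main -> grade_run([10, 12, 4, -1, 7, -4], 12) (called at line 33) -> verify_load(14, 2) (called at line 27).
First divergence: position 6 — shown 'enter verify_load: left 14 right 2', intended 'enter verify_load: left 24 right 2'.
Intended log window:
  4: mix_signals: 6 entries, threshold 12
  5: match at position 1
  6: enter verify_load: left 24 right 2
Execution walk:
  mix_signals([10, 12, 4, -1, 7, -4], 12) -> 1  [called from scan_readings, line 9]
  scan_readings([10, 12, 4, -1, 7, -4], 12) -> 14  [called from grade_run, line 25]
  verify_load(14, 2) -> 21  [called from grade_run, line 27]
  grade_run([10, 12, 4, -1, 7, -4], 12) -> 21  [called from main, line 33]
Origin of each log line:
  1 — main, line 32
  2 — grade_run, line 24
  3 — scan_readings, line 8
  4 — mix_signals, line 2
  5 — scan_readings, line 10
  6 — verify_load, line 15
A correct fix: line 12: replace `+` with `*`.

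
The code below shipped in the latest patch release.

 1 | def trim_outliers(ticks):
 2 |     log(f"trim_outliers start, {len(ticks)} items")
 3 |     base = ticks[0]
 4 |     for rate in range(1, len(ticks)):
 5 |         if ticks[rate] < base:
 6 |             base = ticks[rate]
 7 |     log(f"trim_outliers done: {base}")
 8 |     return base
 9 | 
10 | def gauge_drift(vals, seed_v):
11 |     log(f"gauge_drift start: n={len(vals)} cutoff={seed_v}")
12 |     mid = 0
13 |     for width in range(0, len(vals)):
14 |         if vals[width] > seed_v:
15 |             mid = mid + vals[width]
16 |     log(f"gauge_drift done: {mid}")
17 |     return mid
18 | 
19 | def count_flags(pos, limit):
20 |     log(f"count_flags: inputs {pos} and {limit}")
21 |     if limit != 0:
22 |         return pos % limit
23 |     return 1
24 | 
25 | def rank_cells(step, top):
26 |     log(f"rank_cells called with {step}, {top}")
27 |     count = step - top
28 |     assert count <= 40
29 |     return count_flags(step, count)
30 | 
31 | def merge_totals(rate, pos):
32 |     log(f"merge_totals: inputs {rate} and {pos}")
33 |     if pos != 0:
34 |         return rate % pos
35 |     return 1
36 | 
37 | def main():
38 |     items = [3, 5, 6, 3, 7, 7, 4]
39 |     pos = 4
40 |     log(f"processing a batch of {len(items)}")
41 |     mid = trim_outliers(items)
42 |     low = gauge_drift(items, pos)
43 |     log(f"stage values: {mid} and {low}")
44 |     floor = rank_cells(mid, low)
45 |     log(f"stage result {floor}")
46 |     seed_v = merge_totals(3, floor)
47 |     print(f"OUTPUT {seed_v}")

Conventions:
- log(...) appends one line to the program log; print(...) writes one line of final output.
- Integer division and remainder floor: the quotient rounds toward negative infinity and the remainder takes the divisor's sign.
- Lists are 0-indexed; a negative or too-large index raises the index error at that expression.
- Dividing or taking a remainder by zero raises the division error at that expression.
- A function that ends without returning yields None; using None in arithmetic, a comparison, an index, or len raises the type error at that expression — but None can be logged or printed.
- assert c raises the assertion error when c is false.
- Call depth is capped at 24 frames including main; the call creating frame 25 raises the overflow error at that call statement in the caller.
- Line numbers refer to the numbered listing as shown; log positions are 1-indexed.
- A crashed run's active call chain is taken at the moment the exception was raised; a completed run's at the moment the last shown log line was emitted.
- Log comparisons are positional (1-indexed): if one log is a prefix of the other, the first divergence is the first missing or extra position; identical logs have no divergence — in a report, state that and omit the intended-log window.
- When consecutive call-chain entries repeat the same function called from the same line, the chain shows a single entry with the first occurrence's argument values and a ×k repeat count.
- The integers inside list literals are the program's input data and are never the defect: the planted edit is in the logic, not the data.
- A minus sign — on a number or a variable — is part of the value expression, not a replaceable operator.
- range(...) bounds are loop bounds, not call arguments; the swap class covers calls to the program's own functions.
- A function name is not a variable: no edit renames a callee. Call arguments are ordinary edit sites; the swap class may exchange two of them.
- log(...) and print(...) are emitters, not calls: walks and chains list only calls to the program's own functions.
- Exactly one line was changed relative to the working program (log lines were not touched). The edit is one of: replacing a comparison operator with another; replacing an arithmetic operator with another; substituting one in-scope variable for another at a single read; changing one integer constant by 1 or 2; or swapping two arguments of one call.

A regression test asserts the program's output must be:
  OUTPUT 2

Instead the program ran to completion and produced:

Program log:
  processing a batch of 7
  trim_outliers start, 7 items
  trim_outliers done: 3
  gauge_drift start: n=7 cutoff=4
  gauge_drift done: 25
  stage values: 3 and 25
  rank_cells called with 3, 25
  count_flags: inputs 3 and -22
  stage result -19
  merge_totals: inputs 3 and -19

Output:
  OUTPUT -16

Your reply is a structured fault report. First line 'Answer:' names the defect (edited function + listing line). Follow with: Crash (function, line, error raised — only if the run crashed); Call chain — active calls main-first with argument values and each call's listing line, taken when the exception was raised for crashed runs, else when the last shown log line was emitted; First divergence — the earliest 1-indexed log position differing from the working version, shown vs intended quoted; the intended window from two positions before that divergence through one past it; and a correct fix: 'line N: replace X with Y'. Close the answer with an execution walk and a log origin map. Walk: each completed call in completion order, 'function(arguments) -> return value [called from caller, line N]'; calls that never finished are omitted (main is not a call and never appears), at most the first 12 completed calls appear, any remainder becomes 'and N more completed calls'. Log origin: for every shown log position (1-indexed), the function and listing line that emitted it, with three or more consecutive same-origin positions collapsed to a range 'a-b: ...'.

Answer: the defect is in main at line 46.
Key fact: Everything matches until log position 10, which reads 'merge_totals: inputs 3 and -19' in place of 'merge_totals: inputs -19 and 3'.
Call chain: main -> merge_totals(3, -19) (called at line 46).
First divergence: position 10; shown 'merge_totals: inputs 3 and -19' vs intended 'merge_totals: inputs -19 and 3'.
Intended log window:
  8: count_flags: inputs 3 and -22
  9: stage result -19
  10: merge_totals: inputs -19 and 3
Execution walk:
  trim_outliers([3, 5, 6, 3, 7, 7, 4]) -> 3  [called from main, line 41]
  gauge_drift([3, 5, 6, 3, 7, 7, 4], 4) -> 25  [called from main, line 42]
  count_flags(3, -22) -> -19  [called from rank_cells, line 29]
  rank_cells(3, 25) -> -19  [called from main, line 44]
  merge_totals(3, -19) -> -16  [called from main, line 46]
Log origins:
  1: emitted by main (line 40)
  2: emitted by trim_outliers (line 2)
  3: emitted by trim_outliers (line 7)
  4: emitted by gauge_drift (line 11)
  5: emitted by gauge_drift (line 16)
  6: emitted by main (line 43)
  7: emitted by rank_cells (line 26)
  8: emitted by count_flags (line 20)
  9: emitted by main (line 45)
  10: emitted by merge_totals (line 32)
A correct fix: line 46: replace `merge_totals(3, floor)` with `merge_totals(floor, 3)`.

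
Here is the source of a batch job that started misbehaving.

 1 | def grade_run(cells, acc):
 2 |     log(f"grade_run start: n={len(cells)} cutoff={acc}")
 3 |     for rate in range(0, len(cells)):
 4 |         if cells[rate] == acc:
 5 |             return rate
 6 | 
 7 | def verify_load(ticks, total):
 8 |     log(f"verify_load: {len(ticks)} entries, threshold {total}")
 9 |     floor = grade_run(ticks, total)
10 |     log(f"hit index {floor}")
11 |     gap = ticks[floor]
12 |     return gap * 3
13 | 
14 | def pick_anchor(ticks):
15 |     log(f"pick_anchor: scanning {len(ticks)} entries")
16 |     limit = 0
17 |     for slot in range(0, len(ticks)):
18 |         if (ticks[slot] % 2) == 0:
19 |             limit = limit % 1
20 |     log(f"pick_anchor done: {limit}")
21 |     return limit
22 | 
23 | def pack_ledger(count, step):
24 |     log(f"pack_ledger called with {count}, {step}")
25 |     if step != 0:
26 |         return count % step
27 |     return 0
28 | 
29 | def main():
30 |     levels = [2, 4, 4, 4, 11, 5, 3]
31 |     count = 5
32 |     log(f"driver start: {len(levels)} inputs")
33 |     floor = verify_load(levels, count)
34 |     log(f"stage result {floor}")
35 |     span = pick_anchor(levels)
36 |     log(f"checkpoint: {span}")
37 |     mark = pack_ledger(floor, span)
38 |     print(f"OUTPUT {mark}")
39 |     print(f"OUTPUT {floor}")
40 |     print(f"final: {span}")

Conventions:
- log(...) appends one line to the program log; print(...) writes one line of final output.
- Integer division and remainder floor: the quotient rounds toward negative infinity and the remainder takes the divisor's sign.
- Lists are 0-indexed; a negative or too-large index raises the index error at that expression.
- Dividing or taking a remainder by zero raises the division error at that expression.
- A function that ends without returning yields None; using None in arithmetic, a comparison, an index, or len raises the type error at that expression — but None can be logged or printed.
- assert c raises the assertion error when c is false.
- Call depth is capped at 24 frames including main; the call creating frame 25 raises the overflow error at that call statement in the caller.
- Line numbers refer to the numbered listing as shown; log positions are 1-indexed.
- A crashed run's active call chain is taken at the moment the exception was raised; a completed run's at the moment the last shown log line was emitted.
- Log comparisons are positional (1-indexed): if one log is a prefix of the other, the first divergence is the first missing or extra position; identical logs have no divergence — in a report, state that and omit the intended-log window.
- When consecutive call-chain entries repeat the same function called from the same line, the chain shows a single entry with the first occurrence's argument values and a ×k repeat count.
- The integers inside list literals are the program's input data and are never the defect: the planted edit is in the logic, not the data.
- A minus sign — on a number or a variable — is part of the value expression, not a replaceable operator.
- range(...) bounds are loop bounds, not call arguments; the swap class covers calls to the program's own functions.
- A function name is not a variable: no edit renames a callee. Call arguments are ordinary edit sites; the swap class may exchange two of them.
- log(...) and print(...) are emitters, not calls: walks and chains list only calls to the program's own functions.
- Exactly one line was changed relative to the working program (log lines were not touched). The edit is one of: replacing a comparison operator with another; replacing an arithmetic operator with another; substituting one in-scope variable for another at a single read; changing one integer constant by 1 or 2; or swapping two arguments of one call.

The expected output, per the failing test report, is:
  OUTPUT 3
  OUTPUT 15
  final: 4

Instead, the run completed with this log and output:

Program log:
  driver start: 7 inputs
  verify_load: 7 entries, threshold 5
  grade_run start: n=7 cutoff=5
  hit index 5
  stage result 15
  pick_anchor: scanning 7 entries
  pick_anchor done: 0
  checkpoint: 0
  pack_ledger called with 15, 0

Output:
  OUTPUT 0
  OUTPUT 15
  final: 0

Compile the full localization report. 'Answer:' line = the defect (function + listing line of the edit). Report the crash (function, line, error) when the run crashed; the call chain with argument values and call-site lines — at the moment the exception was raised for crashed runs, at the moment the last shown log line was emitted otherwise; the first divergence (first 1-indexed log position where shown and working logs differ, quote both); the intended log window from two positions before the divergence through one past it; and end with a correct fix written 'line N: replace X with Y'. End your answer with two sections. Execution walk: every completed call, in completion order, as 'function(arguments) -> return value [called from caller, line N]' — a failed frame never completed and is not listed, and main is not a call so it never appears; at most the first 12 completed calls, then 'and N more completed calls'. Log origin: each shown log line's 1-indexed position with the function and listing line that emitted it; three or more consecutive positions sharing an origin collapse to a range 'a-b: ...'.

Answer: the defect is in pick_anchor at line 19.
The tell: Everything matches until log position 7, which reads 'pick_anchor done: 0' in place of 'pick_anchor done: 4'.
Call chain: main -> pack_ledger(15, 0) (called at line 37).
First divergence: position 7 — shown 'pick_anchor done: 0', intended 'pick_anchor done: 4'.
Intended log window:
  5: stage result 15
  6: pick_anchor: scanning 7 entries
  7: pick_anchor done: 4
  8: checkpoint: 4
Execution walk:
  grade_run([2, 4, 4, 4, 11, 5, 3], 5) -> 5  [called from verify_load, line 9]
  verify_load([2, 4, 4, 4, 11, 5, 3], 5) -> 15  [called from main, line 33]
  pick_anchor([2, 4, 4, 4, 11, 5, 3]) -> 0  [called from main, line 35]
  pack_ledger(15, 0) -> 0  [called from main, line 37]
Origin of each log line:
  1: emitted by main (line 32)
  2: emitted by verify_load (line 8)
  3: emitted by grade_run (line 2)
  4: emitted by verify_load (line 10)
  5: emitted by main (line 34)
  6: emitted by pick_anchor (line 15)
  7: emitted by pick_anchor (line 20)
  8: emitted by main (line 36)
  9: emitted by pack_ledger (line 24)
A correct fix: line 19: replace `%` with `+`.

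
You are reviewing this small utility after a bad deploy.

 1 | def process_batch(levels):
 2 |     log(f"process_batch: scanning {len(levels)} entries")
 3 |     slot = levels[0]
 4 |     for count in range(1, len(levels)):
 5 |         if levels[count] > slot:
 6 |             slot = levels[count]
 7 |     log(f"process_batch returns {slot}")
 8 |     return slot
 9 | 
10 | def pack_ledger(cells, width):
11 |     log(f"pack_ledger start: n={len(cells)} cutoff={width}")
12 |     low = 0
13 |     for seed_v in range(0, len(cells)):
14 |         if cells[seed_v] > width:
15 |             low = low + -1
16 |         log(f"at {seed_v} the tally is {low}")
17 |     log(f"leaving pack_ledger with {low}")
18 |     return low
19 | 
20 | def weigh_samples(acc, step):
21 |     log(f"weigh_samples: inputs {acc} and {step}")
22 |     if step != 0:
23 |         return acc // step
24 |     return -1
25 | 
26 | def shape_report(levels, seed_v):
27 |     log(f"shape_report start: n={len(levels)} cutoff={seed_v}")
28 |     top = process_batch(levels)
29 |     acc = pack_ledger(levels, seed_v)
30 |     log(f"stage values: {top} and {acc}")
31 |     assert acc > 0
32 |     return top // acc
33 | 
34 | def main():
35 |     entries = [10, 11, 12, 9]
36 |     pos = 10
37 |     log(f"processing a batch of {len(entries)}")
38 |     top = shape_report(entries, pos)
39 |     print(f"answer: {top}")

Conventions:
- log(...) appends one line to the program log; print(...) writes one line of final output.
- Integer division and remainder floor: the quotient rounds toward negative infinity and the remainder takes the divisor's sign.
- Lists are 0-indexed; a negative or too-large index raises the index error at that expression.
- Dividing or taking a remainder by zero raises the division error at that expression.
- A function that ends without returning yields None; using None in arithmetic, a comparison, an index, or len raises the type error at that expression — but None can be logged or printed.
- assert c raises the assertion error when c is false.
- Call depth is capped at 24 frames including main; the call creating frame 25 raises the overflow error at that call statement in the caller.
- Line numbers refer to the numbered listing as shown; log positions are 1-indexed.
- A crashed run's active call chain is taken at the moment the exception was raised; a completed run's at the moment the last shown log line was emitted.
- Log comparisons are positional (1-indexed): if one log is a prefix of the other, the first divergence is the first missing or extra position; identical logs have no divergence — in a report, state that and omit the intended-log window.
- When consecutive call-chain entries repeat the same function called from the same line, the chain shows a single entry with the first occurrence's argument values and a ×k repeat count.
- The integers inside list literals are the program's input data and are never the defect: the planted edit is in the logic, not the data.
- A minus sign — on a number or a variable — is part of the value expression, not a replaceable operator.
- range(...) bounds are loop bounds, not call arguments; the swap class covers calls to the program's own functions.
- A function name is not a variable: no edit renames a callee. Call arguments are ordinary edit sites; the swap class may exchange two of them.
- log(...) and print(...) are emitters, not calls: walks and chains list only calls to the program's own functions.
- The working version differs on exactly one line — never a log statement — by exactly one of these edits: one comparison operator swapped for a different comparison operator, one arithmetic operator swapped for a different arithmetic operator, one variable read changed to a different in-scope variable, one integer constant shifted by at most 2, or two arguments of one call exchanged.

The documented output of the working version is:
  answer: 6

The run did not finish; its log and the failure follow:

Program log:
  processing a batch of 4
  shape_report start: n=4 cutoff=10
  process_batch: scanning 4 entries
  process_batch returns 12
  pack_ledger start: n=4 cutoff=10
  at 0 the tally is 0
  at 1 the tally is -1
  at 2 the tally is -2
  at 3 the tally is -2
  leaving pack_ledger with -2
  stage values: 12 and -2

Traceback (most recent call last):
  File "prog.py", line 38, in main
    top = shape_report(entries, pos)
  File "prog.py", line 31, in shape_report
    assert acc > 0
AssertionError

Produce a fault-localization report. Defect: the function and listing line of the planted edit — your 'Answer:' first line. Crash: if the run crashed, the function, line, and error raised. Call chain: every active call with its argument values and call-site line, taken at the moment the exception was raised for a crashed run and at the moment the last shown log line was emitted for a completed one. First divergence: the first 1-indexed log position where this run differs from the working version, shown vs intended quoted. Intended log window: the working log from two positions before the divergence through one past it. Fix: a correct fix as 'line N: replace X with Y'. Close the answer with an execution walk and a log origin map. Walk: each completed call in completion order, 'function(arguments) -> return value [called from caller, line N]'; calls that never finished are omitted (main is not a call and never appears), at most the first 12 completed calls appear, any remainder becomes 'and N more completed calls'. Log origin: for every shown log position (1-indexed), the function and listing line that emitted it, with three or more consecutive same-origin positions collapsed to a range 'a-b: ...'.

Answer: the defect is in pack_ledger at line 15.
Key fact: The log first diverges at position 7: the faulty run prints 'at 1 the tally is -1' where the working version prints 'at 1 the tally is 1'.
Crash: shape_report, line 31, AssertionError.
Call chain: main -> shape_report([10, 11, 12, 9], 10) (called at line 38).
First divergence: position 7 — the shown line 'at 1 the tally is -1' should read 'at 1 the tally is 1'.
Intended log window:
  5: pack_ledger start: n=4 cutoff=10
  6: at 0 the tally is 0
  7: at 1 the tally is 1
  8: at 2 the tally is 2
Execution walk:
  process_batch([10, 11, 12, 9]) -> 12  [called from shape_report, line 28]
  pack_ledger([10, 11, 12, 9], 10) -> -2  [called from shape_report, line 29]
Log origin:
  1 — main, line 37
  2 — shape_report, line 27
  3 — process_batch, line 2
  4 — process_batch, line 7
  5 — pack_ledger, line 11
  6-9 — pack_ledger, line 16
  10 — pack_ledger, line 17
  11 — shape_report, line 30
A correct fix: line 15: replace `-1` with `1`.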